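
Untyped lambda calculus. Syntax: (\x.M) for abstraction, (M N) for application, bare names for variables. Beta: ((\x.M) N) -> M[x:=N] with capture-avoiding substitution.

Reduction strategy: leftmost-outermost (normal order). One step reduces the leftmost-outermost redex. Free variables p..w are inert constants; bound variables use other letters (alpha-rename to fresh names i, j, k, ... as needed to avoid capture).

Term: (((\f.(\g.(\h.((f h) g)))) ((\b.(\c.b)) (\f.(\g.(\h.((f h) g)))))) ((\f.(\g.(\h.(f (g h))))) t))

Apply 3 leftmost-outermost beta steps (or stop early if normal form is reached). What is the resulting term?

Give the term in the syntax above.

Answer: (\h.(((\c.(\f.(\g.(\h.((f h) g))))) h) ((\f.(\g.(\h.(f (g h))))) t)))

Derivation:
Step 0: (((\f.(\g.(\h.((f h) g)))) ((\b.(\c.b)) (\f.(\g.(\h.((f h) g)))))) ((\f.(\g.(\h.(f (g h))))) t))
Step 1: ((\g.(\h.((((\b.(\c.b)) (\f.(\g.(\h.((f h) g))))) h) g))) ((\f.(\g.(\h.(f (g h))))) t))
Step 2: (\h.((((\b.(\c.b)) (\f.(\g.(\h.((f h) g))))) h) ((\f.(\g.(\h.(f (g h))))) t)))
Step 3: (\h.(((\c.(\f.(\g.(\h.((f h) g))))) h) ((\f.(\g.(\h.(f (g h))))) t)))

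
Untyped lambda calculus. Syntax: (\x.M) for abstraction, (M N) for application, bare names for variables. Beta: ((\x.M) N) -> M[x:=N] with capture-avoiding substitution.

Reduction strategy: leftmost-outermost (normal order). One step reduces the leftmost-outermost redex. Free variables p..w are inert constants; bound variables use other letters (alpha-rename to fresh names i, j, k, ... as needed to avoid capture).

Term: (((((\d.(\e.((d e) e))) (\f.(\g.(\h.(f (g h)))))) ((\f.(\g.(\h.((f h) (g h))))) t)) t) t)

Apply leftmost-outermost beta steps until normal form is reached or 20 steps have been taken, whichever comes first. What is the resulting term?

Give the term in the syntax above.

Step 0: (((((\d.(\e.((d e) e))) (\f.(\g.(\h.(f (g h)))))) ((\f.(\g.(\h.((f h) (g h))))) t)) t) t)
Step 1: ((((\e.(((\f.(\g.(\h.(f (g h))))) e) e)) ((\f.(\g.(\h.((f h) (g h))))) t)) t) t)
Step 2: (((((\f.(\g.(\h.(f (g h))))) ((\f.(\g.(\h.((f h) (g h))))) t)) ((\f.(\g.(\h.((f h) (g h))))) t)) t) t)
Step 3: ((((\g.(\h.(((\f.(\g.(\h.((f h) (g h))))) t) (g h)))) ((\f.(\g.(\h.((f h) (g h))))) t)) t) t)
Step 4: (((\h.(((\f.(\g.(\h.((f h) (g h))))) t) (((\f.(\g.(\h.((f h) (g h))))) t) h))) t) t)
Step 5: ((((\f.(\g.(\h.((f h) (g h))))) t) (((\f.(\g.(\h.((f h) (g h))))) t) t)) t)
Step 6: (((\g.(\h.((t h) (g h)))) (((\f.(\g.(\h.((f h) (g h))))) t) t)) t)
Step 7: ((\h.((t h) ((((\f.(\g.(\h.((f h) (g h))))) t) t) h))) t)
Step 8: ((t t) ((((\f.(\g.(\h.((f h) (g h))))) t) t) t))
Step 9: ((t t) (((\g.(\h.((t h) (g h)))) t) t))
Step 10: ((t t) ((\h.((t h) (t h))) t))
Step 11: ((t t) ((t t) (t t)))

Answer: ((t t) ((t t) (t t)))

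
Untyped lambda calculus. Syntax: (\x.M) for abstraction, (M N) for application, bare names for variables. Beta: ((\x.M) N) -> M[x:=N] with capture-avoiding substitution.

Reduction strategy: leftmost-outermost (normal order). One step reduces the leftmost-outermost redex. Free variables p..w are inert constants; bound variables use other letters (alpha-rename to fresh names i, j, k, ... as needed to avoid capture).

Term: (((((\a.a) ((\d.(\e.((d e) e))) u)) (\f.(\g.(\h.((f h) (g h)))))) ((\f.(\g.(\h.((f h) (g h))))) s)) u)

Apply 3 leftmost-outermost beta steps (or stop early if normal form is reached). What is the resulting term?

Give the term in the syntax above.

Step 0: (((((\a.a) ((\d.(\e.((d e) e))) u)) (\f.(\g.(\h.((f h) (g h)))))) ((\f.(\g.(\h.((f h) (g h))))) s)) u)
Step 1: (((((\d.(\e.((d e) e))) u) (\f.(\g.(\h.((f h) (g h)))))) ((\f.(\g.(\h.((f h) (g h))))) s)) u)
Step 2: ((((\e.((u e) e)) (\f.(\g.(\h.((f h) (g h)))))) ((\f.(\g.(\h.((f h) (g h))))) s)) u)
Step 3: ((((u (\f.(\g.(\h.((f h) (g h)))))) (\f.(\g.(\h.((f h) (g h)))))) ((\f.(\g.(\h.((f h) (g h))))) s)) u)

Answer: ((((u (\f.(\g.(\h.((f h) (g h)))))) (\f.(\g.(\h.((f h) (g h)))))) ((\f.(\g.(\h.((f h) (g h))))) s)) u)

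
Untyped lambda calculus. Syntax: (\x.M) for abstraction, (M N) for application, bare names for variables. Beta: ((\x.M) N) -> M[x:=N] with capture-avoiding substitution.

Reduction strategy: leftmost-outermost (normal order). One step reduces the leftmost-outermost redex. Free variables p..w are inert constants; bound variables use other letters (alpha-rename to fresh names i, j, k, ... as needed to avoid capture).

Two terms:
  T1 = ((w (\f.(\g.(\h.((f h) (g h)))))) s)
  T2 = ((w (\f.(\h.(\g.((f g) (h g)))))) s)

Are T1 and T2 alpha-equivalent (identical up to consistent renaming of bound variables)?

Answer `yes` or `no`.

Term 1: ((w (\f.(\g.(\h.((f h) (g h)))))) s)
Term 2: ((w (\f.(\h.(\g.((f g) (h g)))))) s)
Alpha-equivalence: compare structure up to binder renaming.
Result: True

Answer: yes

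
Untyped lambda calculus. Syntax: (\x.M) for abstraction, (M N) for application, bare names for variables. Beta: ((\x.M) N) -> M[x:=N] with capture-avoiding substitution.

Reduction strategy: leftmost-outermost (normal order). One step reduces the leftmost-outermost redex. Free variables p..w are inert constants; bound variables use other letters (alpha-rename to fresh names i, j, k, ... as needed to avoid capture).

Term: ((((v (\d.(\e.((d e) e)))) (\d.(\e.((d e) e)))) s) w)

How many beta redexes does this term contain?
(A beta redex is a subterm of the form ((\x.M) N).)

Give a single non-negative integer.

Term: ((((v (\d.(\e.((d e) e)))) (\d.(\e.((d e) e)))) s) w)
  (no redexes)
Total redexes: 0

Answer: 0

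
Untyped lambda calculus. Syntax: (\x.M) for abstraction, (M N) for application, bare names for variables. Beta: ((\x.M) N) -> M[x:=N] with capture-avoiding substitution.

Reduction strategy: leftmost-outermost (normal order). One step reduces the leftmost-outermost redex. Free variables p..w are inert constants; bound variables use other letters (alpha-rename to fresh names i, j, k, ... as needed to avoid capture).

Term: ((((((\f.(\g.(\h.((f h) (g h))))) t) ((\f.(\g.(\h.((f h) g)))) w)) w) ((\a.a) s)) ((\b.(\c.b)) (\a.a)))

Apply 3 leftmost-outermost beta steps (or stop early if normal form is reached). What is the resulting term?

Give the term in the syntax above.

Step 0: ((((((\f.(\g.(\h.((f h) (g h))))) t) ((\f.(\g.(\h.((f h) g)))) w)) w) ((\a.a) s)) ((\b.(\c.b)) (\a.a)))
Step 1: (((((\g.(\h.((t h) (g h)))) ((\f.(\g.(\h.((f h) g)))) w)) w) ((\a.a) s)) ((\b.(\c.b)) (\a.a)))
Step 2: ((((\h.((t h) (((\f.(\g.(\h.((f h) g)))) w) h))) w) ((\a.a) s)) ((\b.(\c.b)) (\a.a)))
Step 3: ((((t w) (((\f.(\g.(\h.((f h) g)))) w) w)) ((\a.a) s)) ((\b.(\c.b)) (\a.a)))

Answer: ((((t w) (((\f.(\g.(\h.((f h) g)))) w) w)) ((\a.a) s)) ((\b.(\c.b)) (\a.a)))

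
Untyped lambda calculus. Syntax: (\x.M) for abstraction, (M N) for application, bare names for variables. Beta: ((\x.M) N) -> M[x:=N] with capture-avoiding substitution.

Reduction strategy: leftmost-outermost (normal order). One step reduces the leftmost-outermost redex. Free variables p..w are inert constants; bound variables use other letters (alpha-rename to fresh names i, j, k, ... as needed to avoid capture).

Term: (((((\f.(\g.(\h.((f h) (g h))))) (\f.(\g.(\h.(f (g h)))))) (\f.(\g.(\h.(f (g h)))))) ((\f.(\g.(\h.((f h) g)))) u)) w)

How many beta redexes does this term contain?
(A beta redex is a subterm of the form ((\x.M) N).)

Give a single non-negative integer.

Answer: 2

Derivation:
Term: (((((\f.(\g.(\h.((f h) (g h))))) (\f.(\g.(\h.(f (g h)))))) (\f.(\g.(\h.(f (g h)))))) ((\f.(\g.(\h.((f h) g)))) u)) w)
  Redex: ((\f.(\g.(\h.((f h) (g h))))) (\f.(\g.(\h.(f (g h))))))
  Redex: ((\f.(\g.(\h.((f h) g)))) u)
Total redexes: 2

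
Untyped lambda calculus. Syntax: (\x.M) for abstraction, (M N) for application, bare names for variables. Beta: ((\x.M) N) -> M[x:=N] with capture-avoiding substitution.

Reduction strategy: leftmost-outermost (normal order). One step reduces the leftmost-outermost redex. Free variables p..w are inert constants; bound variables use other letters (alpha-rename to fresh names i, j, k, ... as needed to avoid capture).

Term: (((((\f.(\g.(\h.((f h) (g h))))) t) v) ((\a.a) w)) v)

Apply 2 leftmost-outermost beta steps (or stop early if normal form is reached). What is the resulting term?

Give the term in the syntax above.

Answer: (((\h.((t h) (v h))) ((\a.a) w)) v)

Derivation:
Step 0: (((((\f.(\g.(\h.((f h) (g h))))) t) v) ((\a.a) w)) v)
Step 1: ((((\g.(\h.((t h) (g h)))) v) ((\a.a) w)) v)
Step 2: (((\h.((t h) (v h))) ((\a.a) w)) v)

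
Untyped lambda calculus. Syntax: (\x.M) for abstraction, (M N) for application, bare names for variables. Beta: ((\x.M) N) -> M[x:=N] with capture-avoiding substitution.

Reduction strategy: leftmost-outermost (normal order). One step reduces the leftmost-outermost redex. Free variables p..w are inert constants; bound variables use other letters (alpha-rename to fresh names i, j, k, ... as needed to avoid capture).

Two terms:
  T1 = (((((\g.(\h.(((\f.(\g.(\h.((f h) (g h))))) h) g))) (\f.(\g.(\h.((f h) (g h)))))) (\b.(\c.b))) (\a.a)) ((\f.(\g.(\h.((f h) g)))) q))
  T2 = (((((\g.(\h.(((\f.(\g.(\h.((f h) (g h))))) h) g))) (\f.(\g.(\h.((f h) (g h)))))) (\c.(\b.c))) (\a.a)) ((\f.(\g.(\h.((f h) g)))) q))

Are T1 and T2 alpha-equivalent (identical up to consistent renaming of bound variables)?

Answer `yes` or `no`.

Answer: yes

Derivation:
Term 1: (((((\g.(\h.(((\f.(\g.(\h.((f h) (g h))))) h) g))) (\f.(\g.(\h.((f h) (g h)))))) (\b.(\c.b))) (\a.a)) ((\f.(\g.(\h.((f h) g)))) q))
Term 2: (((((\g.(\h.(((\f.(\g.(\h.((f h) (g h))))) h) g))) (\f.(\g.(\h.((f h) (g h)))))) (\c.(\b.c))) (\a.a)) ((\f.(\g.(\h.((f h) g)))) q))
Alpha-equivalence: compare structure up to binder renaming.
Result: True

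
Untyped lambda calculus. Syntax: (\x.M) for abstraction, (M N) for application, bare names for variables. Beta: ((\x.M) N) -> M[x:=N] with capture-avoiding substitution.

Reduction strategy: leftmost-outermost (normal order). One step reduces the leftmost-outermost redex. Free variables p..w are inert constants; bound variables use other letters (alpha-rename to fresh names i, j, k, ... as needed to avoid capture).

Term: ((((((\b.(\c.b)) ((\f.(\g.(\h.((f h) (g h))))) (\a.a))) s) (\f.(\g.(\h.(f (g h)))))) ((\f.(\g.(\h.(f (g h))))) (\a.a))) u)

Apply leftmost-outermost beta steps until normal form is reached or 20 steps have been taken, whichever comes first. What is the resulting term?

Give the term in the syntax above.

Step 0: ((((((\b.(\c.b)) ((\f.(\g.(\h.((f h) (g h))))) (\a.a))) s) (\f.(\g.(\h.(f (g h)))))) ((\f.(\g.(\h.(f (g h))))) (\a.a))) u)
Step 1: (((((\c.((\f.(\g.(\h.((f h) (g h))))) (\a.a))) s) (\f.(\g.(\h.(f (g h)))))) ((\f.(\g.(\h.(f (g h))))) (\a.a))) u)
Step 2: (((((\f.(\g.(\h.((f h) (g h))))) (\a.a)) (\f.(\g.(\h.(f (g h)))))) ((\f.(\g.(\h.(f (g h))))) (\a.a))) u)
Step 3: ((((\g.(\h.(((\a.a) h) (g h)))) (\f.(\g.(\h.(f (g h)))))) ((\f.(\g.(\h.(f (g h))))) (\a.a))) u)
Step 4: (((\h.(((\a.a) h) ((\f.(\g.(\h.(f (g h))))) h))) ((\f.(\g.(\h.(f (g h))))) (\a.a))) u)
Step 5: ((((\a.a) ((\f.(\g.(\h.(f (g h))))) (\a.a))) ((\f.(\g.(\h.(f (g h))))) ((\f.(\g.(\h.(f (g h))))) (\a.a)))) u)
Step 6: ((((\f.(\g.(\h.(f (g h))))) (\a.a)) ((\f.(\g.(\h.(f (g h))))) ((\f.(\g.(\h.(f (g h))))) (\a.a)))) u)
Step 7: (((\g.(\h.((\a.a) (g h)))) ((\f.(\g.(\h.(f (g h))))) ((\f.(\g.(\h.(f (g h))))) (\a.a)))) u)
Step 8: ((\h.((\a.a) (((\f.(\g.(\h.(f (g h))))) ((\f.(\g.(\h.(f (g h))))) (\a.a))) h))) u)
Step 9: ((\a.a) (((\f.(\g.(\h.(f (g h))))) ((\f.(\g.(\h.(f (g h))))) (\a.a))) u))
Step 10: (((\f.(\g.(\h.(f (g h))))) ((\f.(\g.(\h.(f (g h))))) (\a.a))) u)
Step 11: ((\g.(\h.(((\f.(\g.(\h.(f (g h))))) (\a.a)) (g h)))) u)
Step 12: (\h.(((\f.(\g.(\h.(f (g h))))) (\a.a)) (u h)))
Step 13: (\h.((\g.(\h.((\a.a) (g h)))) (u h)))
Step 14: (\h.(\i.((\a.a) ((u h) i))))
Step 15: (\h.(\i.((u h) i)))

Answer: (\h.(\i.((u h) i)))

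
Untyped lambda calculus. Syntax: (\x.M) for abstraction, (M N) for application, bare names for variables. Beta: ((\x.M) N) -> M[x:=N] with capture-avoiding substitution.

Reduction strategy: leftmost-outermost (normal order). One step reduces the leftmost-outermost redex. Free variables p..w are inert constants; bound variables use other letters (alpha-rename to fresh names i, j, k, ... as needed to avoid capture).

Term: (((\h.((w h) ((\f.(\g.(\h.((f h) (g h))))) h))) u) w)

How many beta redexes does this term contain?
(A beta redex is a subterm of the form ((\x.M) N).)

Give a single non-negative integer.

Term: (((\h.((w h) ((\f.(\g.(\h.((f h) (g h))))) h))) u) w)
  Redex: ((\h.((w h) ((\f.(\g.(\h.((f h) (g h))))) h))) u)
  Redex: ((\f.(\g.(\h.((f h) (g h))))) h)
Total redexes: 2

Answer: 2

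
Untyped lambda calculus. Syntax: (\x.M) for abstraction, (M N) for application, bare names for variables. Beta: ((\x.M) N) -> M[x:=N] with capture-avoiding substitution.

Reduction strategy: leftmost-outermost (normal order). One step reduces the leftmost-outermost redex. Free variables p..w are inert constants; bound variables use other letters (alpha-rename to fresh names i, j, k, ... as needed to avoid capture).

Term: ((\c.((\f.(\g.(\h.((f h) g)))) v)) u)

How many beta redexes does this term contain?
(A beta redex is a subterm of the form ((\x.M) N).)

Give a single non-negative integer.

Answer: 2

Derivation:
Term: ((\c.((\f.(\g.(\h.((f h) g)))) v)) u)
  Redex: ((\c.((\f.(\g.(\h.((f h) g)))) v)) u)
  Redex: ((\f.(\g.(\h.((f h) g)))) v)
Total redexes: 2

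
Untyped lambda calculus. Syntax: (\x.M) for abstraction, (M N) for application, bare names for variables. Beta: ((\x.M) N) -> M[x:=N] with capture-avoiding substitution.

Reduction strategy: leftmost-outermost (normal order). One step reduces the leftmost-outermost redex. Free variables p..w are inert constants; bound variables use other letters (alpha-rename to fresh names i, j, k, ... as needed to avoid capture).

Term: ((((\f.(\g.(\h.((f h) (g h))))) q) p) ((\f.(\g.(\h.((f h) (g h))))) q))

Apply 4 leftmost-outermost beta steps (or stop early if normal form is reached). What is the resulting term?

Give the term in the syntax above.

Step 0: ((((\f.(\g.(\h.((f h) (g h))))) q) p) ((\f.(\g.(\h.((f h) (g h))))) q))
Step 1: (((\g.(\h.((q h) (g h)))) p) ((\f.(\g.(\h.((f h) (g h))))) q))
Step 2: ((\h.((q h) (p h))) ((\f.(\g.(\h.((f h) (g h))))) q))
Step 3: ((q ((\f.(\g.(\h.((f h) (g h))))) q)) (p ((\f.(\g.(\h.((f h) (g h))))) q)))
Step 4: ((q (\g.(\h.((q h) (g h))))) (p ((\f.(\g.(\h.((f h) (g h))))) q)))

Answer: ((q (\g.(\h.((q h) (g h))))) (p ((\f.(\g.(\h.((f h) (g h))))) q)))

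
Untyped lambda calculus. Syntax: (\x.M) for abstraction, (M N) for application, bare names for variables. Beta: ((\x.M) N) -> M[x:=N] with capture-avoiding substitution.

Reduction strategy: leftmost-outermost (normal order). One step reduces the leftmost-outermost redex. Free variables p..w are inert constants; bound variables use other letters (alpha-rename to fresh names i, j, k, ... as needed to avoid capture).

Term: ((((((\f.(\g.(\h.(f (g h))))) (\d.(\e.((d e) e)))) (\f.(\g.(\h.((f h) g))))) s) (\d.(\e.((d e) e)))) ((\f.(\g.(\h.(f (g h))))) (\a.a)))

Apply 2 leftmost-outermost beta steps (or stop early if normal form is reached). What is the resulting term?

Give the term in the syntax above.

Step 0: ((((((\f.(\g.(\h.(f (g h))))) (\d.(\e.((d e) e)))) (\f.(\g.(\h.((f h) g))))) s) (\d.(\e.((d e) e)))) ((\f.(\g.(\h.(f (g h))))) (\a.a)))
Step 1: (((((\g.(\h.((\d.(\e.((d e) e))) (g h)))) (\f.(\g.(\h.((f h) g))))) s) (\d.(\e.((d e) e)))) ((\f.(\g.(\h.(f (g h))))) (\a.a)))
Step 2: ((((\h.((\d.(\e.((d e) e))) ((\f.(\g.(\h.((f h) g)))) h))) s) (\d.(\e.((d e) e)))) ((\f.(\g.(\h.(f (g h))))) (\a.a)))

Answer: ((((\h.((\d.(\e.((d e) e))) ((\f.(\g.(\h.((f h) g)))) h))) s) (\d.(\e.((d e) e)))) ((\f.(\g.(\h.(f (g h))))) (\a.a)))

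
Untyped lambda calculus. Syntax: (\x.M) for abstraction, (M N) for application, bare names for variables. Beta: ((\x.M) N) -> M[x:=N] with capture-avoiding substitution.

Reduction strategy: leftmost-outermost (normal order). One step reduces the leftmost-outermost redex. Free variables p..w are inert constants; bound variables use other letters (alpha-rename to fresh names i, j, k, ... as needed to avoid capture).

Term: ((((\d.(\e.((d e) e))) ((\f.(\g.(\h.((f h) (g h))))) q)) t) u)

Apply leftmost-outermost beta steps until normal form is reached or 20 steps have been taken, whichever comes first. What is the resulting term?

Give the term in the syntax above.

Step 0: ((((\d.(\e.((d e) e))) ((\f.(\g.(\h.((f h) (g h))))) q)) t) u)
Step 1: (((\e.((((\f.(\g.(\h.((f h) (g h))))) q) e) e)) t) u)
Step 2: (((((\f.(\g.(\h.((f h) (g h))))) q) t) t) u)
Step 3: ((((\g.(\h.((q h) (g h)))) t) t) u)
Step 4: (((\h.((q h) (t h))) t) u)
Step 5: (((q t) (t t)) u)

Answer: (((q t) (t t)) u)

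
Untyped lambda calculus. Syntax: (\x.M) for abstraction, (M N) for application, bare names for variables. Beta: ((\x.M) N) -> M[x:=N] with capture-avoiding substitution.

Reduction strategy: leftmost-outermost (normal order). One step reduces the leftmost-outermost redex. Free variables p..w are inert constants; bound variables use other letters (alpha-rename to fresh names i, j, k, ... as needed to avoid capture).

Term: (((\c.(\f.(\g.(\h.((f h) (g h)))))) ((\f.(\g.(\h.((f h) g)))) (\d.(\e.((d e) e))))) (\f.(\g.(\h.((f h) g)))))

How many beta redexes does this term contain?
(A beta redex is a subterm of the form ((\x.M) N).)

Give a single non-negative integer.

Term: (((\c.(\f.(\g.(\h.((f h) (g h)))))) ((\f.(\g.(\h.((f h) g)))) (\d.(\e.((d e) e))))) (\f.(\g.(\h.((f h) g)))))
  Redex: ((\c.(\f.(\g.(\h.((f h) (g h)))))) ((\f.(\g.(\h.((f h) g)))) (\d.(\e.((d e) e)))))
  Redex: ((\f.(\g.(\h.((f h) g)))) (\d.(\e.((d e) e))))
Total redexes: 2

Answer: 2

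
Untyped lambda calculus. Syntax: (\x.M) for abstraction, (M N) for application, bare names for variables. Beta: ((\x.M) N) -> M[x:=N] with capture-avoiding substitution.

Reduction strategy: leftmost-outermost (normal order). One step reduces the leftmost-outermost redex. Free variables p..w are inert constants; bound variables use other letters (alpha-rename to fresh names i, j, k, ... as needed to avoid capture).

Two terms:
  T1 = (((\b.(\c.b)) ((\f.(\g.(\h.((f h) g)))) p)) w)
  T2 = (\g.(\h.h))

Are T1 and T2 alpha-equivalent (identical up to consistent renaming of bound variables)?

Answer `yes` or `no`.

Term 1: (((\b.(\c.b)) ((\f.(\g.(\h.((f h) g)))) p)) w)
Term 2: (\g.(\h.h))
Alpha-equivalence: compare structure up to binder renaming.
Result: False

Answer: no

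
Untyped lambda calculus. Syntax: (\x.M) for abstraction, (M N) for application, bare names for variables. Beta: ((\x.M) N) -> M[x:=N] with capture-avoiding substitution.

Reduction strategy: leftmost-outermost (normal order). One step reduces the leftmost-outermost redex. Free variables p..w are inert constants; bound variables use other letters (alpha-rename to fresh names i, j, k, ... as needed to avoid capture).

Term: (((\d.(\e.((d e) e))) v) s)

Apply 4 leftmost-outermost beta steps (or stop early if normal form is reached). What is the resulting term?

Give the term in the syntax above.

Answer: ((v s) s)

Derivation:
Step 0: (((\d.(\e.((d e) e))) v) s)
Step 1: ((\e.((v e) e)) s)
Step 2: ((v s) s)
Step 3: (normal form reached)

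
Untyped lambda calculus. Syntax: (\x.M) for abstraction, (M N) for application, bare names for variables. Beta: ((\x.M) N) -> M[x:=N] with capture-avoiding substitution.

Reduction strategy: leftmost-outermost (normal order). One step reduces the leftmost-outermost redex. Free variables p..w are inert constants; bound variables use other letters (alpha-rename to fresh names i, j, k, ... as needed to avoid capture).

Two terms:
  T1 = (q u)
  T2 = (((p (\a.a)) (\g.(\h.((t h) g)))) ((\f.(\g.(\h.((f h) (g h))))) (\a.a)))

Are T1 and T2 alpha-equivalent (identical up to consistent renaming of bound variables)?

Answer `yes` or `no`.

Answer: no

Derivation:
Term 1: (q u)
Term 2: (((p (\a.a)) (\g.(\h.((t h) g)))) ((\f.(\g.(\h.((f h) (g h))))) (\a.a)))
Alpha-equivalence: compare structure up to binder renaming.
Result: False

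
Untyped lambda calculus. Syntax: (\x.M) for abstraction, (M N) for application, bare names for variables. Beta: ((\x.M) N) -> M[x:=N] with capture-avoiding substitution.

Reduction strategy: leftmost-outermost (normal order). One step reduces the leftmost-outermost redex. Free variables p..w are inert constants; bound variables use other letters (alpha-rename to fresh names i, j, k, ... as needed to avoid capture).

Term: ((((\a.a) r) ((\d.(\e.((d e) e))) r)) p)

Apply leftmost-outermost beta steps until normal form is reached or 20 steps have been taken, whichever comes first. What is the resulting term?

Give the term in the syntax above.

Step 0: ((((\a.a) r) ((\d.(\e.((d e) e))) r)) p)
Step 1: ((r ((\d.(\e.((d e) e))) r)) p)
Step 2: ((r (\e.((r e) e))) p)

Answer: ((r (\e.((r e) e))) p)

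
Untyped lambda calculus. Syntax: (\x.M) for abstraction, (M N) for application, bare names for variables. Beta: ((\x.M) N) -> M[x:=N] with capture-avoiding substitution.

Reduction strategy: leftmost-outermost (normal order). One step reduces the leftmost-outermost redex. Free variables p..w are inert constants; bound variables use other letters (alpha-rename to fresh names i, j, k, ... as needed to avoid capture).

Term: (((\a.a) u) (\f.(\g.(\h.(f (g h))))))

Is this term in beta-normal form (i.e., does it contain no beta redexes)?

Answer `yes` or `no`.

Term: (((\a.a) u) (\f.(\g.(\h.(f (g h))))))
Found 1 beta redex(es).

Answer: no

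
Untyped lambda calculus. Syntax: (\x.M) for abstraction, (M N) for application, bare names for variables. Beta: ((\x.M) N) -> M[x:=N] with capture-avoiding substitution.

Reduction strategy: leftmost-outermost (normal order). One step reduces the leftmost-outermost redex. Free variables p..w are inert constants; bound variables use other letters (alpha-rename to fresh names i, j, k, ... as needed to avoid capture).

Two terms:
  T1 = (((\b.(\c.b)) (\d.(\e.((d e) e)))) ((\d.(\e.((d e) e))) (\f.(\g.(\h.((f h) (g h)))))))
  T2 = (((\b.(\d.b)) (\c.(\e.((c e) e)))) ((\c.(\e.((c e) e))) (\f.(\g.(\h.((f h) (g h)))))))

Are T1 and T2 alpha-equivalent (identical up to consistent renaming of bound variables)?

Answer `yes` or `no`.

Term 1: (((\b.(\c.b)) (\d.(\e.((d e) e)))) ((\d.(\e.((d e) e))) (\f.(\g.(\h.((f h) (g h)))))))
Term 2: (((\b.(\d.b)) (\c.(\e.((c e) e)))) ((\c.(\e.((c e) e))) (\f.(\g.(\h.((f h) (g h)))))))
Alpha-equivalence: compare structure up to binder renaming.
Result: True

Answer: yes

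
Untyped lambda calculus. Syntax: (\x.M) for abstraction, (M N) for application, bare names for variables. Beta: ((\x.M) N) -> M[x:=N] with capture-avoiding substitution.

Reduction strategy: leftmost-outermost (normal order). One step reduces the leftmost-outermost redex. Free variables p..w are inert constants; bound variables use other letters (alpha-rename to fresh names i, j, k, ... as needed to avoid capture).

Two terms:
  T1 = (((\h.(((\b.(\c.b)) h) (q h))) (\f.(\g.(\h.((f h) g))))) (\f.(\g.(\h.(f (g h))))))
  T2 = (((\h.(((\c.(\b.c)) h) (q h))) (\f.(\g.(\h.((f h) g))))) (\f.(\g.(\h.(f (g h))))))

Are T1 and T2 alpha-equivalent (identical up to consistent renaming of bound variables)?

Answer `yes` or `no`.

Answer: yes

Derivation:
Term 1: (((\h.(((\b.(\c.b)) h) (q h))) (\f.(\g.(\h.((f h) g))))) (\f.(\g.(\h.(f (g h))))))
Term 2: (((\h.(((\c.(\b.c)) h) (q h))) (\f.(\g.(\h.((f h) g))))) (\f.(\g.(\h.(f (g h))))))
Alpha-equivalence: compare structure up to binder renaming.
Result: True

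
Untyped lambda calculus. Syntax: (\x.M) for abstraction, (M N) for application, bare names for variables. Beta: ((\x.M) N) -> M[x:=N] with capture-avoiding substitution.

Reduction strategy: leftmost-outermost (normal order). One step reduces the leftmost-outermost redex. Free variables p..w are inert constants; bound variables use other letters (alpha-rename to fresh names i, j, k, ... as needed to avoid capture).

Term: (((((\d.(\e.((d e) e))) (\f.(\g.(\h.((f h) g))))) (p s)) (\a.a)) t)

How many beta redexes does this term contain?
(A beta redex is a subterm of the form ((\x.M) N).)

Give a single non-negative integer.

Answer: 1

Derivation:
Term: (((((\d.(\e.((d e) e))) (\f.(\g.(\h.((f h) g))))) (p s)) (\a.a)) t)
  Redex: ((\d.(\e.((d e) e))) (\f.(\g.(\h.((f h) g)))))
Total redexes: 1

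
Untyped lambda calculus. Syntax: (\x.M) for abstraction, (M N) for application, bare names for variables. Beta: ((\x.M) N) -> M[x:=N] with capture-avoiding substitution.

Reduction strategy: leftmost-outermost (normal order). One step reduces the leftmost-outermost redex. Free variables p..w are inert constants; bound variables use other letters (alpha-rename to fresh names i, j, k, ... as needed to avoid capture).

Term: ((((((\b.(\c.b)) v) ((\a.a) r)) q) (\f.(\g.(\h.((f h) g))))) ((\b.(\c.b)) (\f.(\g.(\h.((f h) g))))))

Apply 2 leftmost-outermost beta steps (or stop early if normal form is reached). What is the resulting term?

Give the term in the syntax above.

Answer: (((v q) (\f.(\g.(\h.((f h) g))))) ((\b.(\c.b)) (\f.(\g.(\h.((f h) g))))))

Derivation:
Step 0: ((((((\b.(\c.b)) v) ((\a.a) r)) q) (\f.(\g.(\h.((f h) g))))) ((\b.(\c.b)) (\f.(\g.(\h.((f h) g))))))
Step 1: (((((\c.v) ((\a.a) r)) q) (\f.(\g.(\h.((f h) g))))) ((\b.(\c.b)) (\f.(\g.(\h.((f h) g))))))
Step 2: (((v q) (\f.(\g.(\h.((f h) g))))) ((\b.(\c.b)) (\f.(\g.(\h.((f h) g))))))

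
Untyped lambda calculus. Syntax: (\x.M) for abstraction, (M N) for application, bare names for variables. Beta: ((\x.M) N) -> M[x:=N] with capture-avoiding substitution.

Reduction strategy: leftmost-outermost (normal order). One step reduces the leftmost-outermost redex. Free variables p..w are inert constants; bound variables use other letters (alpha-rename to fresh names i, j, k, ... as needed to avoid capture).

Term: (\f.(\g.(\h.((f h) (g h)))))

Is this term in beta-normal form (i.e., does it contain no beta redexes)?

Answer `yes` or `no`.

Term: (\f.(\g.(\h.((f h) (g h)))))
No beta redexes found.

Answer: yes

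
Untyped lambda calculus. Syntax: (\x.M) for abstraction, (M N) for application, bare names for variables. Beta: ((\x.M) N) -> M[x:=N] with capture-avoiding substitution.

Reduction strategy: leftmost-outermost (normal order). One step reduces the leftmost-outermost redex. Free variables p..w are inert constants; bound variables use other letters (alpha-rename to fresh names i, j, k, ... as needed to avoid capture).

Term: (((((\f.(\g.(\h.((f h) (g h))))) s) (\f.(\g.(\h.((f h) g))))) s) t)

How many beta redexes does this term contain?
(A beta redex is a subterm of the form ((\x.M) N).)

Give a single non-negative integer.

Answer: 1

Derivation:
Term: (((((\f.(\g.(\h.((f h) (g h))))) s) (\f.(\g.(\h.((f h) g))))) s) t)
  Redex: ((\f.(\g.(\h.((f h) (g h))))) s)
Total redexes: 1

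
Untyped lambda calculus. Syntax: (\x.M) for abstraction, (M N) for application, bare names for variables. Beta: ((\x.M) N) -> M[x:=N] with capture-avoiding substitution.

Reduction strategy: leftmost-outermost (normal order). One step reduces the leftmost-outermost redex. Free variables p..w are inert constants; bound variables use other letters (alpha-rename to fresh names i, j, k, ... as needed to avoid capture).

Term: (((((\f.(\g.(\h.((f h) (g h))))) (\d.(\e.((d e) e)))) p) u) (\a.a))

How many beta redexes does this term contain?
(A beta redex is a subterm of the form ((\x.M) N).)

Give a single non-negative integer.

Answer: 1

Derivation:
Term: (((((\f.(\g.(\h.((f h) (g h))))) (\d.(\e.((d e) e)))) p) u) (\a.a))
  Redex: ((\f.(\g.(\h.((f h) (g h))))) (\d.(\e.((d e) e))))
Total redexes: 1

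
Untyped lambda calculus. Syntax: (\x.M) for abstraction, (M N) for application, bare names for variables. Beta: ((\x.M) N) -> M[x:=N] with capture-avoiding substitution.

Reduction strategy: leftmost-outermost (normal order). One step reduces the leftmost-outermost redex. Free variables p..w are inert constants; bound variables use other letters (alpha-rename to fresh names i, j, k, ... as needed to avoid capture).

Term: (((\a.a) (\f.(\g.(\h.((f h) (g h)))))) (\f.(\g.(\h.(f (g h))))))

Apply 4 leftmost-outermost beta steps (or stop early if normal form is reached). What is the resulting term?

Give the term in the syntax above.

Step 0: (((\a.a) (\f.(\g.(\h.((f h) (g h)))))) (\f.(\g.(\h.(f (g h))))))
Step 1: ((\f.(\g.(\h.((f h) (g h))))) (\f.(\g.(\h.(f (g h))))))
Step 2: (\g.(\h.(((\f.(\g.(\h.(f (g h))))) h) (g h))))
Step 3: (\g.(\h.((\g.(\i.(h (g i)))) (g h))))
Step 4: (\g.(\h.(\i.(h ((g h) i)))))

Answer: (\g.(\h.(\i.(h ((g h) i)))))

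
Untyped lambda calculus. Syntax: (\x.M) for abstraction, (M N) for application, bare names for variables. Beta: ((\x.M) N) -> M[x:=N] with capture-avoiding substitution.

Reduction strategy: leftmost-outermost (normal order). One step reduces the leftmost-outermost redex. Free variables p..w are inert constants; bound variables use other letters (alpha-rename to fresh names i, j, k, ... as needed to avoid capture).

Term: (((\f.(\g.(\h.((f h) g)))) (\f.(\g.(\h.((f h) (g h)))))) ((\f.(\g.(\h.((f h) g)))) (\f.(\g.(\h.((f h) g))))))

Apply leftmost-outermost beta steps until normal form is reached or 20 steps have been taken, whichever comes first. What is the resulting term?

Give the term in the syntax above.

Answer: (\h.(\i.((h i) (\h.(\j.((h j) i))))))

Derivation:
Step 0: (((\f.(\g.(\h.((f h) g)))) (\f.(\g.(\h.((f h) (g h)))))) ((\f.(\g.(\h.((f h) g)))) (\f.(\g.(\h.((f h) g))))))
Step 1: ((\g.(\h.(((\f.(\g.(\h.((f h) (g h))))) h) g))) ((\f.(\g.(\h.((f h) g)))) (\f.(\g.(\h.((f h) g))))))
Step 2: (\h.(((\f.(\g.(\h.((f h) (g h))))) h) ((\f.(\g.(\h.((f h) g)))) (\f.(\g.(\h.((f h) g)))))))
Step 3: (\h.((\g.(\i.((h i) (g i)))) ((\f.(\g.(\h.((f h) g)))) (\f.(\g.(\h.((f h) g)))))))
Step 4: (\h.(\i.((h i) (((\f.(\g.(\h.((f h) g)))) (\f.(\g.(\h.((f h) g))))) i))))
Step 5: (\h.(\i.((h i) ((\g.(\h.(((\f.(\g.(\h.((f h) g)))) h) g))) i))))
Step 6: (\h.(\i.((h i) (\h.(((\f.(\g.(\h.((f h) g)))) h) i)))))
Step 7: (\h.(\i.((h i) (\h.((\g.(\i.((h i) g))) i)))))
Step 8: (\h.(\i.((h i) (\h.(\j.((h j) i))))))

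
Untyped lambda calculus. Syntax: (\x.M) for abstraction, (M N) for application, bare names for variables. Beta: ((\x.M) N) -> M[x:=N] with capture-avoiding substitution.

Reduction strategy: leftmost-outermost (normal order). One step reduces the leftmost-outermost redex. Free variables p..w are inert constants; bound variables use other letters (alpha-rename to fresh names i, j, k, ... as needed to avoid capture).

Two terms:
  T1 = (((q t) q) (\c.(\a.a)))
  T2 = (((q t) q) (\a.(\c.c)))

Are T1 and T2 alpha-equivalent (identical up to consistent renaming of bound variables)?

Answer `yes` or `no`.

Term 1: (((q t) q) (\c.(\a.a)))
Term 2: (((q t) q) (\a.(\c.c)))
Alpha-equivalence: compare structure up to binder renaming.
Result: True

Answer: yes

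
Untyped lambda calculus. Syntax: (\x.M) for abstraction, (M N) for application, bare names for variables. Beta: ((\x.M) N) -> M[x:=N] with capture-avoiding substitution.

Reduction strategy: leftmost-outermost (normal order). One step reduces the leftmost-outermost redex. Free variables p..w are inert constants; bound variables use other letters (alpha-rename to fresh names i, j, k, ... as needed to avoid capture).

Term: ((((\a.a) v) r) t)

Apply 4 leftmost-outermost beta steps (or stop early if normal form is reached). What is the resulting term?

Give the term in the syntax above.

Answer: ((v r) t)

Derivation:
Step 0: ((((\a.a) v) r) t)
Step 1: ((v r) t)
Step 2: (normal form reached)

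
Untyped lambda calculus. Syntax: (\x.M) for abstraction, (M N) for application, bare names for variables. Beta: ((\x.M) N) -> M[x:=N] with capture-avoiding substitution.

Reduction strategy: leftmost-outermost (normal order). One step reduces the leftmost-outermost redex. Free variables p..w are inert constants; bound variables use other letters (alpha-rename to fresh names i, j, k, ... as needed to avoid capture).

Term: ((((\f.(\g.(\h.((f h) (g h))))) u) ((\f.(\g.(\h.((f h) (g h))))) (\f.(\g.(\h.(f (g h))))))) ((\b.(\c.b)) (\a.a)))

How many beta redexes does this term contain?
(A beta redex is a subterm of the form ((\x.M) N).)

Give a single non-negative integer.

Term: ((((\f.(\g.(\h.((f h) (g h))))) u) ((\f.(\g.(\h.((f h) (g h))))) (\f.(\g.(\h.(f (g h))))))) ((\b.(\c.b)) (\a.a)))
  Redex: ((\f.(\g.(\h.((f h) (g h))))) u)
  Redex: ((\f.(\g.(\h.((f h) (g h))))) (\f.(\g.(\h.(f (g h))))))
  Redex: ((\b.(\c.b)) (\a.a))
Total redexes: 3

Answer: 3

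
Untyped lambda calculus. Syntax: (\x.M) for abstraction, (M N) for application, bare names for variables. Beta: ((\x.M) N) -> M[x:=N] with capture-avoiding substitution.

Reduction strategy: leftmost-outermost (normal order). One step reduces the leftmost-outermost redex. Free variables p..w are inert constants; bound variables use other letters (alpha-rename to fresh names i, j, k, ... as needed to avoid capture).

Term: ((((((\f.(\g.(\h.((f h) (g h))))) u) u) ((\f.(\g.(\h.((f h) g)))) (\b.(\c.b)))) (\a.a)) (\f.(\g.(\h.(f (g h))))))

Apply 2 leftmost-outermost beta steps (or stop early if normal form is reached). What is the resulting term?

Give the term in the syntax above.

Answer: ((((\h.((u h) (u h))) ((\f.(\g.(\h.((f h) g)))) (\b.(\c.b)))) (\a.a)) (\f.(\g.(\h.(f (g h))))))

Derivation:
Step 0: ((((((\f.(\g.(\h.((f h) (g h))))) u) u) ((\f.(\g.(\h.((f h) g)))) (\b.(\c.b)))) (\a.a)) (\f.(\g.(\h.(f (g h))))))
Step 1: (((((\g.(\h.((u h) (g h)))) u) ((\f.(\g.(\h.((f h) g)))) (\b.(\c.b)))) (\a.a)) (\f.(\g.(\h.(f (g h))))))
Step 2: ((((\h.((u h) (u h))) ((\f.(\g.(\h.((f h) g)))) (\b.(\c.b)))) (\a.a)) (\f.(\g.(\h.(f (g h))))))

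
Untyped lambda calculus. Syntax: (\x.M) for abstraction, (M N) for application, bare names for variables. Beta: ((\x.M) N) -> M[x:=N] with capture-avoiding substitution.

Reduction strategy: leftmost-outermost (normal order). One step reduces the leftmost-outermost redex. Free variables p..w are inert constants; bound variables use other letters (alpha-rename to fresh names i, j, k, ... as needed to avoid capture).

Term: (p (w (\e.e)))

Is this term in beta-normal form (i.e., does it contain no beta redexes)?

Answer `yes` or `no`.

Answer: yes

Derivation:
Term: (p (w (\e.e)))
No beta redexes found.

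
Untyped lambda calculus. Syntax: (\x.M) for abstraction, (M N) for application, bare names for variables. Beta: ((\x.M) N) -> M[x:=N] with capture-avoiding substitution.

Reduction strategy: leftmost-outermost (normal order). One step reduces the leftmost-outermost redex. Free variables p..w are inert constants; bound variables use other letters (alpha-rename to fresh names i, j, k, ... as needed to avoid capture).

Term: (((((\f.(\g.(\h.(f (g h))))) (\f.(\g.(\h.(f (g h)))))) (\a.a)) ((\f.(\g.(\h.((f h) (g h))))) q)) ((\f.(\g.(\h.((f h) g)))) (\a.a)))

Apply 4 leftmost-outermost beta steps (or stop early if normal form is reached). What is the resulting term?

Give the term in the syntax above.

Answer: ((\g.(\h.(((\a.a) ((\f.(\g.(\h.((f h) (g h))))) q)) (g h)))) ((\f.(\g.(\h.((f h) g)))) (\a.a)))

Derivation:
Step 0: (((((\f.(\g.(\h.(f (g h))))) (\f.(\g.(\h.(f (g h)))))) (\a.a)) ((\f.(\g.(\h.((f h) (g h))))) q)) ((\f.(\g.(\h.((f h) g)))) (\a.a)))
Step 1: ((((\g.(\h.((\f.(\g.(\h.(f (g h))))) (g h)))) (\a.a)) ((\f.(\g.(\h.((f h) (g h))))) q)) ((\f.(\g.(\h.((f h) g)))) (\a.a)))
Step 2: (((\h.((\f.(\g.(\h.(f (g h))))) ((\a.a) h))) ((\f.(\g.(\h.((f h) (g h))))) q)) ((\f.(\g.(\h.((f h) g)))) (\a.a)))
Step 3: (((\f.(\g.(\h.(f (g h))))) ((\a.a) ((\f.(\g.(\h.((f h) (g h))))) q))) ((\f.(\g.(\h.((f h) g)))) (\a.a)))
Step 4: ((\g.(\h.(((\a.a) ((\f.(\g.(\h.((f h) (g h))))) q)) (g h)))) ((\f.(\g.(\h.((f h) g)))) (\a.a)))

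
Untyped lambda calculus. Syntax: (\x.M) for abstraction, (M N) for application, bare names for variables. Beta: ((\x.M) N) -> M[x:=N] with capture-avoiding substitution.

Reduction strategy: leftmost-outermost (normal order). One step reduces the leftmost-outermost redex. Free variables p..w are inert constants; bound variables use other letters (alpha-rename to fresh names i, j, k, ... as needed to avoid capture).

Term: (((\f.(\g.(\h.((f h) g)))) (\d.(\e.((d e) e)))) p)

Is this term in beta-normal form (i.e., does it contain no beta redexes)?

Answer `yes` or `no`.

Answer: no

Derivation:
Term: (((\f.(\g.(\h.((f h) g)))) (\d.(\e.((d e) e)))) p)
Found 1 beta redex(es).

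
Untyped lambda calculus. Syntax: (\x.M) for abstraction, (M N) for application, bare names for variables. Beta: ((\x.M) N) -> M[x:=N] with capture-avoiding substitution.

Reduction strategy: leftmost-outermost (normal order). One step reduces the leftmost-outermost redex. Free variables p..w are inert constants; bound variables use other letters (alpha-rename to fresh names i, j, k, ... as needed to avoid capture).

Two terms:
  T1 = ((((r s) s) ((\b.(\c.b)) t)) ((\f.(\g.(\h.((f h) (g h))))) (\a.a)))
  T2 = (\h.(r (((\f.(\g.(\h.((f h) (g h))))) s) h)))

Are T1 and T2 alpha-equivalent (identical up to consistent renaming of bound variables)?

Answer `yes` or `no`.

Answer: no

Derivation:
Term 1: ((((r s) s) ((\b.(\c.b)) t)) ((\f.(\g.(\h.((f h) (g h))))) (\a.a)))
Term 2: (\h.(r (((\f.(\g.(\h.((f h) (g h))))) s) h)))
Alpha-equivalence: compare structure up to binder renaming.
Result: False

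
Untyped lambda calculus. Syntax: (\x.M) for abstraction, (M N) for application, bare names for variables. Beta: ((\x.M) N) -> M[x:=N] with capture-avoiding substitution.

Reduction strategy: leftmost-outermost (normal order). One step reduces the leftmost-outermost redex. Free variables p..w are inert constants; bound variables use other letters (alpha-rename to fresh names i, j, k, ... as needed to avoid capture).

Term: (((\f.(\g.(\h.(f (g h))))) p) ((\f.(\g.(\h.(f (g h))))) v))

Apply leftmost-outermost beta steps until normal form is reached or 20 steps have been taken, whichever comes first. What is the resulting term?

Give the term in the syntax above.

Answer: (\h.(p (\i.(v (h i)))))

Derivation:
Step 0: (((\f.(\g.(\h.(f (g h))))) p) ((\f.(\g.(\h.(f (g h))))) v))
Step 1: ((\g.(\h.(p (g h)))) ((\f.(\g.(\h.(f (g h))))) v))
Step 2: (\h.(p (((\f.(\g.(\h.(f (g h))))) v) h)))
Step 3: (\h.(p ((\g.(\h.(v (g h)))) h)))
Step 4: (\h.(p (\i.(v (h i)))))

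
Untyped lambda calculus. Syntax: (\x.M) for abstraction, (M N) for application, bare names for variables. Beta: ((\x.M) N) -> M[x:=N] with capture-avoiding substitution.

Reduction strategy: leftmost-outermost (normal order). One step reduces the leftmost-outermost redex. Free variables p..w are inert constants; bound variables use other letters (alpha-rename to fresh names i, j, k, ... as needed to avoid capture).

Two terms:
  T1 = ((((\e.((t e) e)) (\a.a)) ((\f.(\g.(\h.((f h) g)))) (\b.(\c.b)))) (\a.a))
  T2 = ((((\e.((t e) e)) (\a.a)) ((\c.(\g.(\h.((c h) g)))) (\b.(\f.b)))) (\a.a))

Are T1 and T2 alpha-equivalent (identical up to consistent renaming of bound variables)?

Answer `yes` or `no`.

Answer: yes

Derivation:
Term 1: ((((\e.((t e) e)) (\a.a)) ((\f.(\g.(\h.((f h) g)))) (\b.(\c.b)))) (\a.a))
Term 2: ((((\e.((t e) e)) (\a.a)) ((\c.(\g.(\h.((c h) g)))) (\b.(\f.b)))) (\a.a))
Alpha-equivalence: compare structure up to binder renaming.
Result: True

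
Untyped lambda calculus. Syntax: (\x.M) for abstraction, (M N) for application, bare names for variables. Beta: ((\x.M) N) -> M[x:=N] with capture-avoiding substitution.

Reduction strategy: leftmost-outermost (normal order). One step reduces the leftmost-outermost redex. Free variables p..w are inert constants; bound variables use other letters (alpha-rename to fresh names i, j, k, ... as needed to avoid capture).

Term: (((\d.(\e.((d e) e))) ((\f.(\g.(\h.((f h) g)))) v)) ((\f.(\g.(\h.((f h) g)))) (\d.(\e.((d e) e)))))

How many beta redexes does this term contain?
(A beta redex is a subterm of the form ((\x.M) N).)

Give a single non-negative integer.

Term: (((\d.(\e.((d e) e))) ((\f.(\g.(\h.((f h) g)))) v)) ((\f.(\g.(\h.((f h) g)))) (\d.(\e.((d e) e)))))
  Redex: ((\d.(\e.((d e) e))) ((\f.(\g.(\h.((f h) g)))) v))
  Redex: ((\f.(\g.(\h.((f h) g)))) v)
  Redex: ((\f.(\g.(\h.((f h) g)))) (\d.(\e.((d e) e))))
Total redexes: 3

Answer: 3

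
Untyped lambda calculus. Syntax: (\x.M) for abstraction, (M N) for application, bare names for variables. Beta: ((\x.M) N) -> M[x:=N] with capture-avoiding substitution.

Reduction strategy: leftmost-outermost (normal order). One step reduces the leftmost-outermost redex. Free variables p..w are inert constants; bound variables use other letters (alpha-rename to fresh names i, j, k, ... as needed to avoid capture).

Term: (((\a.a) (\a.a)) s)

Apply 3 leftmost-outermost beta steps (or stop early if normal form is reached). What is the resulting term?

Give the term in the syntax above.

Step 0: (((\a.a) (\a.a)) s)
Step 1: ((\a.a) s)
Step 2: s
Step 3: (normal form reached)

Answer: s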